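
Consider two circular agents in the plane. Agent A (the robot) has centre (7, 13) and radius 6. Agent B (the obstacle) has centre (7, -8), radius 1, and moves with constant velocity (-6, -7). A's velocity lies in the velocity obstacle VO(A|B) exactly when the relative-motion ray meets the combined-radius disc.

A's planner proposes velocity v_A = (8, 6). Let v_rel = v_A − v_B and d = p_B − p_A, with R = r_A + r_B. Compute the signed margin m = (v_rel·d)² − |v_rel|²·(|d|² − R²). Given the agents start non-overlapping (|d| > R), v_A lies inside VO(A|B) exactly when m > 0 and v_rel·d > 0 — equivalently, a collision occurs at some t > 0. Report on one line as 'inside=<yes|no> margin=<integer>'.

d = (0, -21),  |d|² = 441;  R = 6+1 = 7,  c = 441−7² = 392
v_rel = (14, 13),  |v_rel|² = 365;  v_rel·d = (14)·(0) + (13)·(-21) = -273
365·t² + 546·t + 392 = 0  ⇒  m = (-273)² − 365·392 = -68551
m = -68551 < 0,  v_rel·d = -273 < 0  ⇒  outside

inside=no margin=-68551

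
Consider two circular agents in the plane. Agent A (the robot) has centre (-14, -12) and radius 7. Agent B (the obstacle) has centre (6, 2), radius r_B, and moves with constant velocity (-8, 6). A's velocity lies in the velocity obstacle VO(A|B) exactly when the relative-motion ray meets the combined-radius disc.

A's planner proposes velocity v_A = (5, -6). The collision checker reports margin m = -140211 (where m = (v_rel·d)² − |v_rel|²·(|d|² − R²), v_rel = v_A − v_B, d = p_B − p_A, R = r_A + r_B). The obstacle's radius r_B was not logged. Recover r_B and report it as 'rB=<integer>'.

m = -140211
d = (20, 14);  v_rel = (13, -12),  |v_rel|² = 313
v_rel×d = (13)·(14) − (-12)·(20) = 422
since m = R²·313 − 422²:  R² = (178084 + -140211) / 313 = 121
R = √121 = 11  ⇒  r_B = 11 − 7 = 4

rB=4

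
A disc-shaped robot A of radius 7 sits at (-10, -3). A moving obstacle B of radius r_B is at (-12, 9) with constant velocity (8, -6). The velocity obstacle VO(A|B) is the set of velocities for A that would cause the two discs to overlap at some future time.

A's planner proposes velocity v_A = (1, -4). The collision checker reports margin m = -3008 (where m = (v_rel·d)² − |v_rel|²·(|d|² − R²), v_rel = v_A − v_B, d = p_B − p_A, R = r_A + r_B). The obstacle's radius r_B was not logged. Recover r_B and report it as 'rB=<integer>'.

m = -3008
d = (-2, 12);  v_rel = (-7, 2),  |v_rel|² = 53
v_rel×d = (-7)·(12) − (2)·(-2) = -80
since m = R²·53 − (-80)²:  R² = (6400 + -3008) / 53 = 64
R = √64 = 8  ⇒  r_B = 8 − 7 = 1

rB=1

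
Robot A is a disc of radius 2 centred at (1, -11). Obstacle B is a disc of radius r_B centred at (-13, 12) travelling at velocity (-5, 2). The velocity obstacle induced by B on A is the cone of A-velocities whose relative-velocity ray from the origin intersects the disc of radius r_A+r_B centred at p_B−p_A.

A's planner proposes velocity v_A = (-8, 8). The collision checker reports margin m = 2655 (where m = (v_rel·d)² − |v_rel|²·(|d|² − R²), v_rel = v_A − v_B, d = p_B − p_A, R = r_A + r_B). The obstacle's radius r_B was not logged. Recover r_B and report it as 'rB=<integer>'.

m = 2655
d = (-14, 23);  v_rel = (-3, 6),  |v_rel|² = 45
v_rel×d = (-3)·(23) − (6)·(-14) = 15
since m = R²·45 − 15²:  R² = (225 + 2655) / 45 = 64
R = √64 = 8  ⇒  r_B = 8 − 2 = 6

rB=6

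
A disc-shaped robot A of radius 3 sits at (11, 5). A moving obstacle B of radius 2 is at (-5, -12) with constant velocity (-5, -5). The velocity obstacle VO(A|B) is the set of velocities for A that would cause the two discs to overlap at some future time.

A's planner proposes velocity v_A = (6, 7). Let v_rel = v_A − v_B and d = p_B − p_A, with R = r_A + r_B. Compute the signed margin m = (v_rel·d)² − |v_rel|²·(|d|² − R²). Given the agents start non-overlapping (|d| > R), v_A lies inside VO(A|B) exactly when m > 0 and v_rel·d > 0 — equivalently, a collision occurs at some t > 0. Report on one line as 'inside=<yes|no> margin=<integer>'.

d = (-16, -17),  |d|² = 545;  R = 3+2 = 5,  c = 545−5² = 520
v_rel = (11, 12),  |v_rel|² = 265;  v_rel·d = (11)·(-16) + (12)·(-17) = -380
265·t² + 760·t + 520 = 0  ⇒  m = (-380)² − 265·520 = 6600
m = 6600 > 0,  v_rel·d = -380 < 0  ⇒  outside

inside=no margin=6600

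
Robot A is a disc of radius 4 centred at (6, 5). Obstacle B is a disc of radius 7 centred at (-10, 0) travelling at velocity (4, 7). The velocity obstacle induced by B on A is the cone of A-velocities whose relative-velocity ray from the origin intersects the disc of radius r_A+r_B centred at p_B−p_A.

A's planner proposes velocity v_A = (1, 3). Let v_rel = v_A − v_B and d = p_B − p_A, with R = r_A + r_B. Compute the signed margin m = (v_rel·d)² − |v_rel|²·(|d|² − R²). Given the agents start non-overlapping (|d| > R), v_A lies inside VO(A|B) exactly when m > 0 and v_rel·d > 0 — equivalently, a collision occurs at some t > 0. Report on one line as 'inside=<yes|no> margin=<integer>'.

d = (-16, -5),  |d|² = 281;  R = 4+7 = 11,  c = 281−11² = 160
v_rel = (-3, -4),  |v_rel|² = 25;  v_rel·d = (-3)·(-16) + (-4)·(-5) = 68
25·t² − 136·t + 160 = 0  ⇒  m = 68² − 25·160 = 624
m = 624 > 0,  v_rel·d = 68 > 0  ⇒  inside

inside=yes margin=624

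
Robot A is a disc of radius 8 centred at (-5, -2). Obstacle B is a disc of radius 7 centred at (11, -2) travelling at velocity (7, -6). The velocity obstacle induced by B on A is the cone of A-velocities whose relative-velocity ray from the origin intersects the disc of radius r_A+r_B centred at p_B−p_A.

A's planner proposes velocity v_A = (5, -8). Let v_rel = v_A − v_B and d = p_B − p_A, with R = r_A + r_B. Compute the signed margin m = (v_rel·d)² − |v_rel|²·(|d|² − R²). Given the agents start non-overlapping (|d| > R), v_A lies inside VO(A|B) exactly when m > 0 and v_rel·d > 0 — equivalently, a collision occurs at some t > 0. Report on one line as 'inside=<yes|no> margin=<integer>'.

d = (16, 0),  |d|² = 256;  R = 8+7 = 15,  c = 256−15² = 31
v_rel = (-2, -2),  |v_rel|² = 8;  v_rel·d = (-2)·(16) + (-2)·(0) = -32
8·t² + 64·t + 31 = 0  ⇒  m = (-32)² − 8·31 = 776
m = 776 > 0,  v_rel·d = -32 < 0  ⇒  outside

inside=no margin=776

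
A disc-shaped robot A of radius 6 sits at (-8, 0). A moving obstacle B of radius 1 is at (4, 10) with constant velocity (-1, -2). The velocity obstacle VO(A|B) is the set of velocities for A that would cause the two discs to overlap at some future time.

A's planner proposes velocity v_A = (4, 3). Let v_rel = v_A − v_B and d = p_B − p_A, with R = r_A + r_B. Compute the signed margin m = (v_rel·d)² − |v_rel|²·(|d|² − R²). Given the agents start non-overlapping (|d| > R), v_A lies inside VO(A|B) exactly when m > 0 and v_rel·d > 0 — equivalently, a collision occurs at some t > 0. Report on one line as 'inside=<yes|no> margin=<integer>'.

d = (12, 10),  |d|² = 244;  R = 6+1 = 7,  c = 244−7² = 195
v_rel = (5, 5),  |v_rel|² = 50;  v_rel·d = (5)·(12) + (5)·(10) = 110
50·t² − 220·t + 195 = 0  ⇒  m = 110² − 50·195 = 2350
m = 2350 > 0,  v_rel·d = 110 > 0  ⇒  inside

inside=yes margin=2350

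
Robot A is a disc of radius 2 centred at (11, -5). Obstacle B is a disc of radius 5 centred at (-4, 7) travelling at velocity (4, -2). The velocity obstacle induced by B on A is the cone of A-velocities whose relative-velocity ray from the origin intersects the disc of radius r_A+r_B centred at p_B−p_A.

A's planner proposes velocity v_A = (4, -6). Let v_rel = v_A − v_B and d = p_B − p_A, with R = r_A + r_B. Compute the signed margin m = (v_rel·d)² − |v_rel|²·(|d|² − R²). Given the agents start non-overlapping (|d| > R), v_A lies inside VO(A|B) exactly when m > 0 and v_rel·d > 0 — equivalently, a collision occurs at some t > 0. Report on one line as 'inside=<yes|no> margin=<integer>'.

d = (-15, 12),  |d|² = 369;  R = 2+5 = 7,  c = 369−7² = 320
v_rel = (0, -4),  |v_rel|² = 16;  v_rel·d = (0)·(-15) + (-4)·(12) = -48
16·t² + 96·t + 320 = 0  ⇒  m = (-48)² − 16·320 = -2816
m = -2816 < 0,  v_rel·d = -48 < 0  ⇒  outside

inside=no margin=-2816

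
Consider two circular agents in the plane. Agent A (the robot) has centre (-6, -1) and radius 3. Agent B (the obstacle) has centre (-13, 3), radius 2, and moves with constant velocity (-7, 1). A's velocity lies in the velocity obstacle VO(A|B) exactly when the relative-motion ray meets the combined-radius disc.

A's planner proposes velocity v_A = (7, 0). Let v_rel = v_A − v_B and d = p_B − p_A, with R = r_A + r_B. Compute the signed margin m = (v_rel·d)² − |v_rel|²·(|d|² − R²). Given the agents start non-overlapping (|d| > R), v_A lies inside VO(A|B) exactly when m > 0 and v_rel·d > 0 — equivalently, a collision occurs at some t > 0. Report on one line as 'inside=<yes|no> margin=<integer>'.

d = (-7, 4),  |d|² = 65;  R = 3+2 = 5,  c = 65−5² = 40
v_rel = (14, -1),  |v_rel|² = 197;  v_rel·d = (14)·(-7) + (-1)·(4) = -102
197·t² + 204·t + 40 = 0  ⇒  m = (-102)² − 197·40 = 2524
m = 2524 > 0,  v_rel·d = -102 < 0  ⇒  outside

inside=no margin=2524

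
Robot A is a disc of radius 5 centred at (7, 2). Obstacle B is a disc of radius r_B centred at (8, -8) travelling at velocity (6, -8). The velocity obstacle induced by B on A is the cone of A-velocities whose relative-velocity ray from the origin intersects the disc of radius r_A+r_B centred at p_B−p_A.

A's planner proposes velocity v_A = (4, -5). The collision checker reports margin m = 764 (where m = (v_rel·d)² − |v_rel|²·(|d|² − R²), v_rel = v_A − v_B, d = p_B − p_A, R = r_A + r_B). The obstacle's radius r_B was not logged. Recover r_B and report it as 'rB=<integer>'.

m = 764
d = (1, -10);  v_rel = (-2, 3),  |v_rel|² = 13
v_rel×d = (-2)·(-10) − (3)·(1) = 17
since m = R²·13 − 17²:  R² = (289 + 764) / 13 = 81
R = √81 = 9  ⇒  r_B = 9 − 5 = 4

rB=4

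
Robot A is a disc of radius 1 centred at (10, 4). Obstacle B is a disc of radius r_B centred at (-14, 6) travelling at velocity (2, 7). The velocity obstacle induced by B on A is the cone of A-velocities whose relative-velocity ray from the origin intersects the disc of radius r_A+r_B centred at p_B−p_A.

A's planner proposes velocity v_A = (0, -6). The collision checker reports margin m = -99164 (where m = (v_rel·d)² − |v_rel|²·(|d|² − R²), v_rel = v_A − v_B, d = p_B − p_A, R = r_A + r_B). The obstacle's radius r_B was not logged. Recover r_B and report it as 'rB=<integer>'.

m = -99164
d = (-24, 2);  v_rel = (-2, -13),  |v_rel|² = 173
v_rel×d = (-2)·(2) − (-13)·(-24) = -316
since m = R²·173 − (-316)²:  R² = (99856 + -99164) / 173 = 4
R = √4 = 2  ⇒  r_B = 2 − 1 = 1

rB=1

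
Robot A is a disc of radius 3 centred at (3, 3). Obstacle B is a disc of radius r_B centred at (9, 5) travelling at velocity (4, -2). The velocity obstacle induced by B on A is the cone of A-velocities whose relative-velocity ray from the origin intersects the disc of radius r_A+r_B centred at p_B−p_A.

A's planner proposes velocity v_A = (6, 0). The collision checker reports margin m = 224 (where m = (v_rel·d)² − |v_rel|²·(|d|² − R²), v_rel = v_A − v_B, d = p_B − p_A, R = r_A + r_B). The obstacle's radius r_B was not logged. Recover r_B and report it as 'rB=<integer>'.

m = 224
d = (6, 2);  v_rel = (2, 2),  |v_rel|² = 8
v_rel×d = (2)·(2) − (2)·(6) = -8
since m = R²·8 − (-8)²:  R² = (64 + 224) / 8 = 36
R = √36 = 6  ⇒  r_B = 6 − 3 = 3

rB=3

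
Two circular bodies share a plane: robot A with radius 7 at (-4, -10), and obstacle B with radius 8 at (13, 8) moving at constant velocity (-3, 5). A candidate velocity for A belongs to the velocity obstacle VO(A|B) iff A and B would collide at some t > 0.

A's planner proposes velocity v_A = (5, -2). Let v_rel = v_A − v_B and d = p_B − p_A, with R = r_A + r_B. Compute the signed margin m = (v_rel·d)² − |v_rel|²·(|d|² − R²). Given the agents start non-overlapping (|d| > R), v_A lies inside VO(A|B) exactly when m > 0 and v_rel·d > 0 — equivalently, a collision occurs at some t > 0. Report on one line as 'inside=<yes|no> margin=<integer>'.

d = (17, 18),  |d|² = 613;  R = 7+8 = 15,  c = 613−15² = 388
v_rel = (8, -7),  |v_rel|² = 113;  v_rel·d = (8)·(17) + (-7)·(18) = 10
113·t² − 20·t + 388 = 0  ⇒  m = 10² − 113·388 = -43744
m = -43744 < 0,  v_rel·d = 10 > 0  ⇒  outside

inside=no margin=-43744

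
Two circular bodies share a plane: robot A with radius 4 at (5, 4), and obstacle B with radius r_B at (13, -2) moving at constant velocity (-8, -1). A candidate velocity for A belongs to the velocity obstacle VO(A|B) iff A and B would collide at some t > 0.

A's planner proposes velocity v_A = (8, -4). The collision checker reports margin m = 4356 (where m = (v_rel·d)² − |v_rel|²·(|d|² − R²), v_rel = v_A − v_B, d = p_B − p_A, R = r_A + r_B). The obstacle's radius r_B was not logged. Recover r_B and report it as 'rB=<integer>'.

m = 4356
d = (8, -6);  v_rel = (16, -3),  |v_rel|² = 265
v_rel×d = (16)·(-6) − (-3)·(8) = -72
since m = R²·265 − (-72)²:  R² = (5184 + 4356) / 265 = 36
R = √36 = 6  ⇒  r_B = 6 − 4 = 2

rB=2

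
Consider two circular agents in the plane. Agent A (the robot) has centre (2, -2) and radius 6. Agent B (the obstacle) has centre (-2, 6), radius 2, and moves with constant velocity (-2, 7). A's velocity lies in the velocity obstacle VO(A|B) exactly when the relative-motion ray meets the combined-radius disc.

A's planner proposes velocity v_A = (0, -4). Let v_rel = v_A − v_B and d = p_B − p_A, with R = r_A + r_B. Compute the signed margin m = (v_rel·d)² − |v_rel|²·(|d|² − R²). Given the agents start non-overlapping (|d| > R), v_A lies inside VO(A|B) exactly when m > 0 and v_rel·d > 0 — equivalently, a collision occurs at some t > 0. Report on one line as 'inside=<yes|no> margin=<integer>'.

d = (-4, 8),  |d|² = 80;  R = 6+2 = 8,  c = 80−8² = 16
v_rel = (2, -11),  |v_rel|² = 125;  v_rel·d = (2)·(-4) + (-11)·(8) = -96
125·t² + 192·t + 16 = 0  ⇒  m = (-96)² − 125·16 = 7216
m = 7216 > 0,  v_rel·d = -96 < 0  ⇒  outside

inside=no margin=7216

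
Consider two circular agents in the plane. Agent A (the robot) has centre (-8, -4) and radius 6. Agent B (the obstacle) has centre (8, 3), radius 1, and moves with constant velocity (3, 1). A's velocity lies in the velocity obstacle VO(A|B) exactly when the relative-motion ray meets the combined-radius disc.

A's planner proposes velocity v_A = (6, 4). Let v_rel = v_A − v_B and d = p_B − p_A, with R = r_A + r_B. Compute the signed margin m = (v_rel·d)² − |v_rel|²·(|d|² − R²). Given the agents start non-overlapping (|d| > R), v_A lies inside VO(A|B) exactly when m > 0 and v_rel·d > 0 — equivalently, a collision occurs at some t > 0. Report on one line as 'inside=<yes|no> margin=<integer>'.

d = (16, 7),  |d|² = 305;  R = 6+1 = 7,  c = 305−7² = 256
v_rel = (3, 3),  |v_rel|² = 18;  v_rel·d = (3)·(16) + (3)·(7) = 69
18·t² − 138·t + 256 = 0  ⇒  m = 69² − 18·256 = 153
m = 153 > 0,  v_rel·d = 69 > 0  ⇒  inside

inside=yes margin=153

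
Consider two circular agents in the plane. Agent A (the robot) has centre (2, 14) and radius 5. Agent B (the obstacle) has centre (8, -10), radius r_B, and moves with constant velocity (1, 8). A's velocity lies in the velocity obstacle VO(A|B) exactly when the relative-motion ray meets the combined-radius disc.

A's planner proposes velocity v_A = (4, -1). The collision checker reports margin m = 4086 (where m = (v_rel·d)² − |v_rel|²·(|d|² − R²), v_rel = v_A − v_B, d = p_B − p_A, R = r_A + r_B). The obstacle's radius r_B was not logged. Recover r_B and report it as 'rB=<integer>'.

m = 4086
d = (6, -24);  v_rel = (3, -9),  |v_rel|² = 90
v_rel×d = (3)·(-24) − (-9)·(6) = -18
since m = R²·90 − (-18)²:  R² = (324 + 4086) / 90 = 49
R = √49 = 7  ⇒  r_B = 7 − 5 = 2

rB=2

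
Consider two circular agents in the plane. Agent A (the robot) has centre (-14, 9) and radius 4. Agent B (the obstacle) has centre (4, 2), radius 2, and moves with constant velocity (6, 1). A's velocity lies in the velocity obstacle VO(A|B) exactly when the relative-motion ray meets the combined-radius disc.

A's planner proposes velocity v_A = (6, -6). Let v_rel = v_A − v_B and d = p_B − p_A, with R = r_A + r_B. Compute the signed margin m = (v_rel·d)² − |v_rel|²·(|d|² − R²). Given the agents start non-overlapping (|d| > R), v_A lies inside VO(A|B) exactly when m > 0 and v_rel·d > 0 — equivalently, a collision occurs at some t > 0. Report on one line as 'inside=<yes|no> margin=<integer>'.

d = (18, -7),  |d|² = 373;  R = 4+2 = 6,  c = 373−6² = 337
v_rel = (0, -7),  |v_rel|² = 49;  v_rel·d = (0)·(18) + (-7)·(-7) = 49
49·t² − 98·t + 337 = 0  ⇒  m = 49² − 49·337 = -14112
m = -14112 < 0,  v_rel·d = 49 > 0  ⇒  outside

inside=no margin=-14112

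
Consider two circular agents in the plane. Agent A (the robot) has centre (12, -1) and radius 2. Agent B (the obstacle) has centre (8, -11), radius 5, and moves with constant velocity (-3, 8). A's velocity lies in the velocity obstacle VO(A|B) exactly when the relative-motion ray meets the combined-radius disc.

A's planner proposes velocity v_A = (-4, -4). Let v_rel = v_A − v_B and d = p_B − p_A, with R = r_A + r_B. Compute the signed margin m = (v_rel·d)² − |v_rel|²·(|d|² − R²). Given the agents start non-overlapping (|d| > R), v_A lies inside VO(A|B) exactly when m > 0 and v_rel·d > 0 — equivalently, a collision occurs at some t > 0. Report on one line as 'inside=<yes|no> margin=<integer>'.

d = (-4, -10),  |d|² = 116;  R = 2+5 = 7,  c = 116−7² = 67
v_rel = (-1, -12),  |v_rel|² = 145;  v_rel·d = (-1)·(-4) + (-12)·(-10) = 124
145·t² − 248·t + 67 = 0  ⇒  m = 124² − 145·67 = 5661
m = 5661 > 0,  v_rel·d = 124 > 0  ⇒  inside

inside=yes margin=5661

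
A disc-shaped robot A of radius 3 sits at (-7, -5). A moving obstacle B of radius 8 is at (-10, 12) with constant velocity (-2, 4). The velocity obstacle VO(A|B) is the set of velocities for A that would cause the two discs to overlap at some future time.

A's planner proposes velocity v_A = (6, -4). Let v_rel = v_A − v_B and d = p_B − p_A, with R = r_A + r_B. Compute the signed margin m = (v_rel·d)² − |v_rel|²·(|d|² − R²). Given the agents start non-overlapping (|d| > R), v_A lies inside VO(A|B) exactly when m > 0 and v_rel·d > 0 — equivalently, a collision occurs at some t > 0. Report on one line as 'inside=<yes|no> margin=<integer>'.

d = (-3, 17),  |d|² = 298;  R = 3+8 = 11,  c = 298−11² = 177
v_rel = (8, -8),  |v_rel|² = 128;  v_rel·d = (8)·(-3) + (-8)·(17) = -160
128·t² + 320·t + 177 = 0  ⇒  m = (-160)² − 128·177 = 2944
m = 2944 > 0,  v_rel·d = -160 < 0  ⇒  outside

inside=no margin=2944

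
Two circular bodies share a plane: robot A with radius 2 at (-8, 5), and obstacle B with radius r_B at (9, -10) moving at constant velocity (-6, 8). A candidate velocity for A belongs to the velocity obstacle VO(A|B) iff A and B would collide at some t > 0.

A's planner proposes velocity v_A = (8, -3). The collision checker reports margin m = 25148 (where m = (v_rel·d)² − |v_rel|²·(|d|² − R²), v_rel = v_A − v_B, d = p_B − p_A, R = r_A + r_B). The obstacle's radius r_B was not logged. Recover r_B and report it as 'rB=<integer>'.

m = 25148
d = (17, -15);  v_rel = (14, -11),  |v_rel|² = 317
v_rel×d = (14)·(-15) − (-11)·(17) = -23
since m = R²·317 − (-23)²:  R² = (529 + 25148) / 317 = 81
R = √81 = 9  ⇒  r_B = 9 − 2 = 7

rB=7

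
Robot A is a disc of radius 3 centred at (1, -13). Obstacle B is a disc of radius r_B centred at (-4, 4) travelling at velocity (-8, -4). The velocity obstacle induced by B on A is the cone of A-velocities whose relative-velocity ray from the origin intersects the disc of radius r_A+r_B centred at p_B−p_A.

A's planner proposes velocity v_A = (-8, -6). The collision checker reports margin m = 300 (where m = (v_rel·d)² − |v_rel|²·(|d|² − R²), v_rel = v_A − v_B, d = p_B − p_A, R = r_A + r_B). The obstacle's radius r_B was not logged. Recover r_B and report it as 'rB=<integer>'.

m = 300
d = (-5, 17);  v_rel = (0, -2),  |v_rel|² = 4
v_rel×d = (0)·(17) − (-2)·(-5) = -10
since m = R²·4 − (-10)²:  R² = (100 + 300) / 4 = 100
R = √100 = 10  ⇒  r_B = 10 − 3 = 7

rB=7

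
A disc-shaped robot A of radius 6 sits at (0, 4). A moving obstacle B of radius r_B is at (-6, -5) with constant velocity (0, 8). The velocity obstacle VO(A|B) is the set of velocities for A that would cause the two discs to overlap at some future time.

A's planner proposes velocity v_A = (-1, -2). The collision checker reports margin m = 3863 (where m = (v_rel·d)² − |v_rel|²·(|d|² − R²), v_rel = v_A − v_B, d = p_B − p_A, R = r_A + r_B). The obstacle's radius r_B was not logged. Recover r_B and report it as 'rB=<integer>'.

m = 3863
d = (-6, -9);  v_rel = (-1, -10),  |v_rel|² = 101
v_rel×d = (-1)·(-9) − (-10)·(-6) = -51
since m = R²·101 − (-51)²:  R² = (2601 + 3863) / 101 = 64
R = √64 = 8  ⇒  r_B = 8 − 6 = 2

rB=2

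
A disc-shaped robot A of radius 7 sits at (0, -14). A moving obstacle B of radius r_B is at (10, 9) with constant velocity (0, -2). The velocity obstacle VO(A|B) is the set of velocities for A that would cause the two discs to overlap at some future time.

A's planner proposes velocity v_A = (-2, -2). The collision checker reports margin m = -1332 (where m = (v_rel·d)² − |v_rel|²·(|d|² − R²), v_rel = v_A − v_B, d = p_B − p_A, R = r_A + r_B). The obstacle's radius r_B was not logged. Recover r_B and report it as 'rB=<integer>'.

m = -1332
d = (10, 23);  v_rel = (-2, 0),  |v_rel|² = 4
v_rel×d = (-2)·(23) − (0)·(10) = -46
since m = R²·4 − (-46)²:  R² = (2116 + -1332) / 4 = 196
R = √196 = 14  ⇒  r_B = 14 − 7 = 7

rB=7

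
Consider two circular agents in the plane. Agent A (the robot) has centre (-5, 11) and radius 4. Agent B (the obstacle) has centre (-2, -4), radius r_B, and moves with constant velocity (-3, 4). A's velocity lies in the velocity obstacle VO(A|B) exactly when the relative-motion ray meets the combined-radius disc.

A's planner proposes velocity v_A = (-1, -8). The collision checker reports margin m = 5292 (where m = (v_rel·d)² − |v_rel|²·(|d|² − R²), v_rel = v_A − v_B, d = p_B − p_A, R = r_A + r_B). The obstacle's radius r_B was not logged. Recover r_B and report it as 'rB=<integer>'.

m = 5292
d = (3, -15);  v_rel = (2, -12),  |v_rel|² = 148
v_rel×d = (2)·(-15) − (-12)·(3) = 6
since m = R²·148 − 6²:  R² = (36 + 5292) / 148 = 36
R = √36 = 6  ⇒  r_B = 6 − 4 = 2

rB=2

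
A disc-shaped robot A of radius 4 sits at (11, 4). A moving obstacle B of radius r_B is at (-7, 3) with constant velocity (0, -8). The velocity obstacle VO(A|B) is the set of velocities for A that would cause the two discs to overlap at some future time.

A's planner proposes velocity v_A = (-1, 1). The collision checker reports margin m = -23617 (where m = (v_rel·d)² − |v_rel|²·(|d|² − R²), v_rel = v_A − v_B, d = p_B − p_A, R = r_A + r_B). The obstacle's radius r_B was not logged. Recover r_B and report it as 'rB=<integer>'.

m = -23617
d = (-18, -1);  v_rel = (-1, 9),  |v_rel|² = 82
v_rel×d = (-1)·(-1) − (9)·(-18) = 163
since m = R²·82 − 163²:  R² = (26569 + -23617) / 82 = 36
R = √36 = 6  ⇒  r_B = 6 − 4 = 2

rB=2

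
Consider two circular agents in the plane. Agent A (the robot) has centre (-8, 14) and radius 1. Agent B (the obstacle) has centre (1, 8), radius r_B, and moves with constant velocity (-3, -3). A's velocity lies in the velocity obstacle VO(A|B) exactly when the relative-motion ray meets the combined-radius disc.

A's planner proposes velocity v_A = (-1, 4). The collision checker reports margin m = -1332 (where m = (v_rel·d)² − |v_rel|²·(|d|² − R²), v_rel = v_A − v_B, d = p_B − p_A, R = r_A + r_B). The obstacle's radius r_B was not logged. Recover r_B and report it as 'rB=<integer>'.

m = -1332
d = (9, -6);  v_rel = (2, 7),  |v_rel|² = 53
v_rel×d = (2)·(-6) − (7)·(9) = -75
since m = R²·53 − (-75)²:  R² = (5625 + -1332) / 53 = 81
R = √81 = 9  ⇒  r_B = 9 − 1 = 8

rB=8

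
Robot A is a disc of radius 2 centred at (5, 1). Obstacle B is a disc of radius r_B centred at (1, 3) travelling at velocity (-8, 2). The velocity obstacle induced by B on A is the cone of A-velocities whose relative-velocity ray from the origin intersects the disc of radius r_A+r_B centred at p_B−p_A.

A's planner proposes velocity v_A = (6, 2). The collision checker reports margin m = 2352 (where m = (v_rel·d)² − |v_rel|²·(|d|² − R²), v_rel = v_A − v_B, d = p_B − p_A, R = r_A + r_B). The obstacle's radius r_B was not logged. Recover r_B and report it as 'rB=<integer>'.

m = 2352
d = (-4, 2);  v_rel = (14, 0),  |v_rel|² = 196
v_rel×d = (14)·(2) − (0)·(-4) = 28
since m = R²·196 − 28²:  R² = (784 + 2352) / 196 = 16
R = √16 = 4  ⇒  r_B = 4 − 2 = 2

rB=2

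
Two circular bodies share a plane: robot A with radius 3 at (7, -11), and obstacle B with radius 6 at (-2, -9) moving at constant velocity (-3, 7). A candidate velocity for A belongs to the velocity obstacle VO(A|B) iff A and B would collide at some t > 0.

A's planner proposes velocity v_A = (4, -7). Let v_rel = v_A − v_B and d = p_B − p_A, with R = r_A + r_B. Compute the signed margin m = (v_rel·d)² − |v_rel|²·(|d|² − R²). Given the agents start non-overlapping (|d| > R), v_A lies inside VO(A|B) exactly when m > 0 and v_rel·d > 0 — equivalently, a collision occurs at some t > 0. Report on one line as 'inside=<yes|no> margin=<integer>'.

d = (-9, 2),  |d|² = 85;  R = 3+6 = 9,  c = 85−9² = 4
v_rel = (7, -14),  |v_rel|² = 245;  v_rel·d = (7)·(-9) + (-14)·(2) = -91
245·t² + 182·t + 4 = 0  ⇒  m = (-91)² − 245·4 = 7301
m = 7301 > 0,  v_rel·d = -91 < 0  ⇒  outside

inside=no margin=7301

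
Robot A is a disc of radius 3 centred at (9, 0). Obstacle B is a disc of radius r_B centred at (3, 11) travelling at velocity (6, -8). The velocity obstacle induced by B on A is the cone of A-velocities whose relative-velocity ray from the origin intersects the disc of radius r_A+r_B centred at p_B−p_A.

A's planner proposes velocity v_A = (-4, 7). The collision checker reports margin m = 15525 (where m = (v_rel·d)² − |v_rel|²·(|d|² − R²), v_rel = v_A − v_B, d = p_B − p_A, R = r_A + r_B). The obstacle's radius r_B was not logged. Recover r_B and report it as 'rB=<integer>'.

m = 15525
d = (-6, 11);  v_rel = (-10, 15),  |v_rel|² = 325
v_rel×d = (-10)·(11) − (15)·(-6) = -20
since m = R²·325 − (-20)²:  R² = (400 + 15525) / 325 = 49
R = √49 = 7  ⇒  r_B = 7 − 3 = 4

rB=4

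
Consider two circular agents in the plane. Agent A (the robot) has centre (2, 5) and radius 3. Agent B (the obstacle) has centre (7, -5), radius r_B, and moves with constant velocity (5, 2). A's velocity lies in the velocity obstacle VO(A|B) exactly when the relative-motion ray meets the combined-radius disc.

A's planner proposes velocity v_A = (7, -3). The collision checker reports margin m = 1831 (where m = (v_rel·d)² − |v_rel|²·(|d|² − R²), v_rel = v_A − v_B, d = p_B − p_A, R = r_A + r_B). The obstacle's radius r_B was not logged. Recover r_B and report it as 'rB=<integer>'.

m = 1831
d = (5, -10);  v_rel = (2, -5),  |v_rel|² = 29
v_rel×d = (2)·(-10) − (-5)·(5) = 5
since m = R²·29 − 5²:  R² = (25 + 1831) / 29 = 64
R = √64 = 8  ⇒  r_B = 8 − 3 = 5

rB=5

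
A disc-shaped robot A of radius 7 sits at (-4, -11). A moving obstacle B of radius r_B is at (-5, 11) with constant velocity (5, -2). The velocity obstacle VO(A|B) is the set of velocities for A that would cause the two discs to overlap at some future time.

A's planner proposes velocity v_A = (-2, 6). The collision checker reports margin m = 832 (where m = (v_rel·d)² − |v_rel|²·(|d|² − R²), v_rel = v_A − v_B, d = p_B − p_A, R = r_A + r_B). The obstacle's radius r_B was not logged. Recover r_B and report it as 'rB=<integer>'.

m = 832
d = (-1, 22);  v_rel = (-7, 8),  |v_rel|² = 113
v_rel×d = (-7)·(22) − (8)·(-1) = -146
since m = R²·113 − (-146)²:  R² = (21316 + 832) / 113 = 196
R = √196 = 14  ⇒  r_B = 14 − 7 = 7

rB=7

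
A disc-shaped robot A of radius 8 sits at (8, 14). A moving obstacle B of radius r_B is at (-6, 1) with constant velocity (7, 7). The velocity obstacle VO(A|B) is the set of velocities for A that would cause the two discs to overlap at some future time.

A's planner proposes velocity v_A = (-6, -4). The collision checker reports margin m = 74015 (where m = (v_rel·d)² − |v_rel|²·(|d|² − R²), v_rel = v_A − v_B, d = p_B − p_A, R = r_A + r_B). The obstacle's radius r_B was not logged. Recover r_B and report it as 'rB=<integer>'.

m = 74015
d = (-14, -13);  v_rel = (-13, -11),  |v_rel|² = 290
v_rel×d = (-13)·(-13) − (-11)·(-14) = 15
since m = R²·290 − 15²:  R² = (225 + 74015) / 290 = 256
R = √256 = 16  ⇒  r_B = 16 − 8 = 8

rB=8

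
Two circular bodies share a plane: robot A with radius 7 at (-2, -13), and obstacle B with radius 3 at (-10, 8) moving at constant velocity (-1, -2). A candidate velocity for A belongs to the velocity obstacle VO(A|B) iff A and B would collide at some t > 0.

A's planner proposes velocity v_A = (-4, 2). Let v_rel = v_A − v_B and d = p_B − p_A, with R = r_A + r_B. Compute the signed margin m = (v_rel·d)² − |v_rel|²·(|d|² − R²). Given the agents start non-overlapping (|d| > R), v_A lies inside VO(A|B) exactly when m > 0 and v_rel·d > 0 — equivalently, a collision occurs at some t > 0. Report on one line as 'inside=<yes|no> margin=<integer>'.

d = (-8, 21),  |d|² = 505;  R = 7+3 = 10,  c = 505−10² = 405
v_rel = (-3, 4),  |v_rel|² = 25;  v_rel·d = (-3)·(-8) + (4)·(21) = 108
25·t² − 216·t + 405 = 0  ⇒  m = 108² − 25·405 = 1539
m = 1539 > 0,  v_rel·d = 108 > 0  ⇒  inside

inside=yes margin=1539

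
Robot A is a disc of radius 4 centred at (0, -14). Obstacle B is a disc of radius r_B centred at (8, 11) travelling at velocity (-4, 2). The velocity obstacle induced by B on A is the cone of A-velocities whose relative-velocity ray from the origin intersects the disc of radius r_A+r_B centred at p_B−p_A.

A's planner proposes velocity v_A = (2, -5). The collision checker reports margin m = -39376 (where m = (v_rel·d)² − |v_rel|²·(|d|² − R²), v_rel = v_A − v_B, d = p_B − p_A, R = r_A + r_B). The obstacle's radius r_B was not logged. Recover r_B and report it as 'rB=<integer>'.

m = -39376
d = (8, 25);  v_rel = (6, -7),  |v_rel|² = 85
v_rel×d = (6)·(25) − (-7)·(8) = 206
since m = R²·85 − 206²:  R² = (42436 + -39376) / 85 = 36
R = √36 = 6  ⇒  r_B = 6 − 4 = 2

rB=2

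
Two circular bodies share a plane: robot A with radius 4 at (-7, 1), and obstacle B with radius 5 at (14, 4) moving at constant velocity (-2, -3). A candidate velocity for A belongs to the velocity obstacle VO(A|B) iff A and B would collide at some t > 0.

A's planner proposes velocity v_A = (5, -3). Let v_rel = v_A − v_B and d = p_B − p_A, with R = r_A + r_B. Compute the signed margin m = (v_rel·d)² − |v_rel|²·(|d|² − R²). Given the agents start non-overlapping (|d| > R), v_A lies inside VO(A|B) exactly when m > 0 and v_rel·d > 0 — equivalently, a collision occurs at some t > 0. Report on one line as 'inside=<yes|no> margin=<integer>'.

d = (21, 3),  |d|² = 450;  R = 4+5 = 9,  c = 450−9² = 369
v_rel = (7, 0),  |v_rel|² = 49;  v_rel·d = (7)·(21) + (0)·(3) = 147
49·t² − 294·t + 369 = 0  ⇒  m = 147² − 49·369 = 3528
m = 3528 > 0,  v_rel·d = 147 > 0  ⇒  inside

inside=yes margin=3528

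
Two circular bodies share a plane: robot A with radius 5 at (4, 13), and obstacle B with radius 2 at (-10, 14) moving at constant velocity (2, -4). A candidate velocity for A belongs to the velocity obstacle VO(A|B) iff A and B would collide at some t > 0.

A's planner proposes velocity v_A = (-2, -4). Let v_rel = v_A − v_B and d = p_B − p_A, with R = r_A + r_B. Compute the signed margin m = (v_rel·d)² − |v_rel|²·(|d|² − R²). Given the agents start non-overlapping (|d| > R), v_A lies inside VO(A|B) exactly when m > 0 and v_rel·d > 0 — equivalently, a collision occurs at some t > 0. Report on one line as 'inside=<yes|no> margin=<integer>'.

d = (-14, 1),  |d|² = 197;  R = 5+2 = 7,  c = 197−7² = 148
v_rel = (-4, 0),  |v_rel|² = 16;  v_rel·d = (-4)·(-14) + (0)·(1) = 56
16·t² − 112·t + 148 = 0  ⇒  m = 56² − 16·148 = 768
m = 768 > 0,  v_rel·d = 56 > 0  ⇒  inside

inside=yes margin=768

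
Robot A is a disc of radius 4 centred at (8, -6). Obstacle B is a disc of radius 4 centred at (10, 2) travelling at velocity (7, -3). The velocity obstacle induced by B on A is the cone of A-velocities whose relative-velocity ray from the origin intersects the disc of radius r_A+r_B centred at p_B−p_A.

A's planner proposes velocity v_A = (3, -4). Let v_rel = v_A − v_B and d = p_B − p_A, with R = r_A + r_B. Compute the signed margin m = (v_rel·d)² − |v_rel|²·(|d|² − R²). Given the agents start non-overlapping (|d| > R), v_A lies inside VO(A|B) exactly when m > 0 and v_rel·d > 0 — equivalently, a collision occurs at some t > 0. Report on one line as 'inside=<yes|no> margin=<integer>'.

d = (2, 8),  |d|² = 68;  R = 4+4 = 8,  c = 68−8² = 4
v_rel = (-4, -1),  |v_rel|² = 17;  v_rel·d = (-4)·(2) + (-1)·(8) = -16
17·t² + 32·t + 4 = 0  ⇒  m = (-16)² − 17·4 = 188
m = 188 > 0,  v_rel·d = -16 < 0  ⇒  outside

inside=no margin=188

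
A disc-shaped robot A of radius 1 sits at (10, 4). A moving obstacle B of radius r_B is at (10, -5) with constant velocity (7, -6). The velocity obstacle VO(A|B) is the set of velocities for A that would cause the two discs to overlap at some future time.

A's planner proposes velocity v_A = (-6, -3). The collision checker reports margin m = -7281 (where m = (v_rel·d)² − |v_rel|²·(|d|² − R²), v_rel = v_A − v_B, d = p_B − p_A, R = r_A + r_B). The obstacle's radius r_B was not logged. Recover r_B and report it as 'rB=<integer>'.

m = -7281
d = (0, -9);  v_rel = (-13, 3),  |v_rel|² = 178
v_rel×d = (-13)·(-9) − (3)·(0) = 117
since m = R²·178 − 117²:  R² = (13689 + -7281) / 178 = 36
R = √36 = 6  ⇒  r_B = 6 − 1 = 5

rB=5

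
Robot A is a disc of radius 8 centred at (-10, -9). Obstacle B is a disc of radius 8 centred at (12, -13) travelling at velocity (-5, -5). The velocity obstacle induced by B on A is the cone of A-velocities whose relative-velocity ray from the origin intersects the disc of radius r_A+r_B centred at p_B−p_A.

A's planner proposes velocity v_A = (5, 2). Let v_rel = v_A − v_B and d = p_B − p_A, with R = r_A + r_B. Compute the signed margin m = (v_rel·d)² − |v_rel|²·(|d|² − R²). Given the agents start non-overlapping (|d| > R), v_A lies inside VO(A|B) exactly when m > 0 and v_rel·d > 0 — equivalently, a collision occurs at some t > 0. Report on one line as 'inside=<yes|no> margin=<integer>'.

d = (22, -4),  |d|² = 500;  R = 8+8 = 16,  c = 500−16² = 244
v_rel = (10, 7),  |v_rel|² = 149;  v_rel·d = (10)·(22) + (7)·(-4) = 192
149·t² − 384·t + 244 = 0  ⇒  m = 192² − 149·244 = 508
m = 508 > 0,  v_rel·d = 192 > 0  ⇒  inside

inside=yes margin=508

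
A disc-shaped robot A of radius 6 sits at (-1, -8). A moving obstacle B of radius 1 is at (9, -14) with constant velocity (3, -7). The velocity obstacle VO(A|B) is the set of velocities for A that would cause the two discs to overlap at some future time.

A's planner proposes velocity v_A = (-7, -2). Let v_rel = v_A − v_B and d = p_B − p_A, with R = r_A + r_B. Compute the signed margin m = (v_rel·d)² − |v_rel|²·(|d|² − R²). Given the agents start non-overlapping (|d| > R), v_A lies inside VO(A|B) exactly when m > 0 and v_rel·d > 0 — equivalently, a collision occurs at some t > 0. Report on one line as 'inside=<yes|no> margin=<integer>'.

d = (10, -6),  |d|² = 136;  R = 6+1 = 7,  c = 136−7² = 87
v_rel = (-10, 5),  |v_rel|² = 125;  v_rel·d = (-10)·(10) + (5)·(-6) = -130
125·t² + 260·t + 87 = 0  ⇒  m = (-130)² − 125·87 = 6025
m = 6025 > 0,  v_rel·d = -130 < 0  ⇒  outside

inside=no margin=6025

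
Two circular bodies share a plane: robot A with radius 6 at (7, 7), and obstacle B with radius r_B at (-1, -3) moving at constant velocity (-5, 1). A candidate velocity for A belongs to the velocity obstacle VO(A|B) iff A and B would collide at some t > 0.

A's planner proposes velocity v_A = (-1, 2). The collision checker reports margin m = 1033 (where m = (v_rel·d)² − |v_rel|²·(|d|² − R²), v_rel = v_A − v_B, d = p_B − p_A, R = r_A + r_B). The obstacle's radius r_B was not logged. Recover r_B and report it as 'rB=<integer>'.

m = 1033
d = (-8, -10);  v_rel = (4, 1),  |v_rel|² = 17
v_rel×d = (4)·(-10) − (1)·(-8) = -32
since m = R²·17 − (-32)²:  R² = (1024 + 1033) / 17 = 121
R = √121 = 11  ⇒  r_B = 11 − 6 = 5

rB=5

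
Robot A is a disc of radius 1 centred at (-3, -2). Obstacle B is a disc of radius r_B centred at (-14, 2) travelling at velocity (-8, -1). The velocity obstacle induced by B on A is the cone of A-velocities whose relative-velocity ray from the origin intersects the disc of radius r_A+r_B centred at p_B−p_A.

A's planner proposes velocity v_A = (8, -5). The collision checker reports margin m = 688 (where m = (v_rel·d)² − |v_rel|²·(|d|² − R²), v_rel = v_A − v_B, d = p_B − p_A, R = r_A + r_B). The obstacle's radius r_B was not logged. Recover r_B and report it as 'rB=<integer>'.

m = 688
d = (-11, 4);  v_rel = (16, -4),  |v_rel|² = 272
v_rel×d = (16)·(4) − (-4)·(-11) = 20
since m = R²·272 − 20²:  R² = (400 + 688) / 272 = 4
R = √4 = 2  ⇒  r_B = 2 − 1 = 1

rB=1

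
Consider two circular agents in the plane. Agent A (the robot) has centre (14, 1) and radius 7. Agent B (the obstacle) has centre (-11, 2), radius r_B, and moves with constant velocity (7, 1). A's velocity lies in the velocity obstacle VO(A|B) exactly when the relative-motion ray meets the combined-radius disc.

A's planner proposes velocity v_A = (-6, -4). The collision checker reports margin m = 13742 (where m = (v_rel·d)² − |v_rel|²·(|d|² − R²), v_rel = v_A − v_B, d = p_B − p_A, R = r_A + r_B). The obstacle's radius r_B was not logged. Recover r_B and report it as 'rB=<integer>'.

m = 13742
d = (-25, 1);  v_rel = (-13, -5),  |v_rel|² = 194
v_rel×d = (-13)·(1) − (-5)·(-25) = -138
since m = R²·194 − (-138)²:  R² = (19044 + 13742) / 194 = 169
R = √169 = 13  ⇒  r_B = 13 − 7 = 6

rB=6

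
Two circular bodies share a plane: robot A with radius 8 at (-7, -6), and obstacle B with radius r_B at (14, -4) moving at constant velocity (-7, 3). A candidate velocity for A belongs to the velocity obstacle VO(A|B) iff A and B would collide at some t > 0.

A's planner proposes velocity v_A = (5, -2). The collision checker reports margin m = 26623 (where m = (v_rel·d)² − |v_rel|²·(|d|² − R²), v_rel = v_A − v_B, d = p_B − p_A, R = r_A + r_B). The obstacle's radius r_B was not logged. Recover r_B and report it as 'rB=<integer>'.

m = 26623
d = (21, 2);  v_rel = (12, -5),  |v_rel|² = 169
v_rel×d = (12)·(2) − (-5)·(21) = 129
since m = R²·169 − 129²:  R² = (16641 + 26623) / 169 = 256
R = √256 = 16  ⇒  r_B = 16 − 8 = 8

rB=8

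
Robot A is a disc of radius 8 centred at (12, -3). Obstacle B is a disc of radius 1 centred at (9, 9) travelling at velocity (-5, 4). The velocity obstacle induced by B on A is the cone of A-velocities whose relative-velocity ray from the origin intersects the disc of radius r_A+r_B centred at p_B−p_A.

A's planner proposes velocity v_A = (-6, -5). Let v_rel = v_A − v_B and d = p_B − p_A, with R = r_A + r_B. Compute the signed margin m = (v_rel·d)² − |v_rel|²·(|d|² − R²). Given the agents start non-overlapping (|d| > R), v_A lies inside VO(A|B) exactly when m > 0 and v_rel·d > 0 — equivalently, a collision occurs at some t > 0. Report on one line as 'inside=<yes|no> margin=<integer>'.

d = (-3, 12),  |d|² = 153;  R = 8+1 = 9,  c = 153−9² = 72
v_rel = (-1, -9),  |v_rel|² = 82;  v_rel·d = (-1)·(-3) + (-9)·(12) = -105
82·t² + 210·t + 72 = 0  ⇒  m = (-105)² − 82·72 = 5121
m = 5121 > 0,  v_rel·d = -105 < 0  ⇒  outside

inside=no margin=5121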